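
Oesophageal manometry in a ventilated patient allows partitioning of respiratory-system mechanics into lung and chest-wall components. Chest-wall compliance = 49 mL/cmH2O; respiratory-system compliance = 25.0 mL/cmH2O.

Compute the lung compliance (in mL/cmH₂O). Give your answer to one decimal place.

51.0

1/CL = 1/Crs − 1/Ccw.
1/CL = 1/25.0 − 1/49 = 0.01959.
CL = 51.046 mL/cmH2O.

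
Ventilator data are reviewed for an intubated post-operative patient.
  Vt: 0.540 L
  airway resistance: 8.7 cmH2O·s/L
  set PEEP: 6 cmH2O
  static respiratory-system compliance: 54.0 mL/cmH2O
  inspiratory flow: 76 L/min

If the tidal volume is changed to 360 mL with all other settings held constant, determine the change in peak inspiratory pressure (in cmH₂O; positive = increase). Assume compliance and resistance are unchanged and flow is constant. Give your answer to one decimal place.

PIP = Vt/C + R·V̇ + PEEP (constant-flow equation of motion).
Only the elastic term changes: ΔPIP = ΔVt / C = (360 − 540) / 54.0 = -3.333 cmH2O.

-3.3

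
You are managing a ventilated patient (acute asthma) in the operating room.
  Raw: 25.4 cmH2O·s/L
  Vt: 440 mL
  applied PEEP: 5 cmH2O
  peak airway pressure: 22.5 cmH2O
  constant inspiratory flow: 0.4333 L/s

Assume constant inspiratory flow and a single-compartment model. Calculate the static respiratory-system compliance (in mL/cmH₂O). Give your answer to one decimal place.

Equation of motion (constant flow): PIP = Vt/C + R·V̇ + PEEP.
Vt/C = PIP − R·V̇ − PEEP = 22.5 − 25.4×0.4333 − 5 = 22.5 − 11.006 − 5 = 6.494 cmH2O.
C = Vt / 6.494 = 440 / 6.494 = 67.755 mL/cmH2O.

67.8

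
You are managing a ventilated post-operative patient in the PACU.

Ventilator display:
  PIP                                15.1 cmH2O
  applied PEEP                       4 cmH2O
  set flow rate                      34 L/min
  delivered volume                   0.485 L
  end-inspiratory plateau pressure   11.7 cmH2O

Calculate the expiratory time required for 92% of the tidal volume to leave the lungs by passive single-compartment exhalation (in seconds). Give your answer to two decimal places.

0.95

Flow: 34 L/min ÷ 60 = 0.5667 L/s.
R = (PIP − Pplat)/V̇ = (15.1 − 11.7) / 0.5667 = 3.4/0.5667 = 6.0 cmH2O·s/L.
C = Vt/(Pplat − PEEP) = 485.0 / (11.7 − 4) = 485.0/7.7 = 62.987 mL/cmH2O.
τ = R × C = 6.0 × 0.06299 L/cmH2O = 0.3779 s.
t = −τ·ln(1 − 0.92) = −0.3779·ln(0.08) = 0.9545 s.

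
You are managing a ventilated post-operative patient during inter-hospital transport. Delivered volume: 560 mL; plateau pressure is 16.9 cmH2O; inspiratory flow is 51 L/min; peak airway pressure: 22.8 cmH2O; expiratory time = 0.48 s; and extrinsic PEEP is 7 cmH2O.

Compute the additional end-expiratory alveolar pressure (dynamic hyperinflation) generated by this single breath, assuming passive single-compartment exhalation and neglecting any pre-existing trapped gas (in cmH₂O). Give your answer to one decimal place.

2.9

Flow: 51 L/min ÷ 60 = 0.85 L/s.
R = (PIP − Pplat)/V̇ = (22.8 − 16.9) / 0.85 = 5.9/0.85 = 6.941 cmH2O·s/L.
C = Vt/(Pplat − PEEP) = 560.0 / (16.9 − 7) = 560.0/9.9 = 56.566 mL/cmH2O.
τ = R × C = 6.941 × 0.05657 L/cmH2O = 0.3927 s.
Fraction remaining = e^(−Te/τ) = e^(−0.48/0.3927) = 0.2945; trapped volume = 560.0 × 0.2945 = 164.92 mL.
Additional alveolar pressure from trapping ≈ V_trapped / C = 164.92 / 56.566 = 2.916 cmH2O.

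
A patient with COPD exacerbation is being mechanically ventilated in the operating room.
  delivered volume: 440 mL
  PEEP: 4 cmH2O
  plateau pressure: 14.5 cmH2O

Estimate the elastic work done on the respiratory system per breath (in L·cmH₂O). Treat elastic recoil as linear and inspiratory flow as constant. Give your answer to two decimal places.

Elastic work ≈ ½ × (Pplat − PEEP) × Vt = 0.5 × (14.5 − 4) × 0.440 L = 0.5 × 10.5 × 0.440 = 2.31 L·cmH2O.

2.31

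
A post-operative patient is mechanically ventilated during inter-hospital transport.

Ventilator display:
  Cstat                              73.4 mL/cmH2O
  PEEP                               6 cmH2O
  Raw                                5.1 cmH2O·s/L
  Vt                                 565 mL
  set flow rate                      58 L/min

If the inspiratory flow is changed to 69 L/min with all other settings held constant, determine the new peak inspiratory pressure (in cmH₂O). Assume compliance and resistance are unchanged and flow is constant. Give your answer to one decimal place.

Flow: 58 L/min ÷ 60 = 0.9667 L/s.
New flow: 69 L/min ÷ 60 = 1.15 L/s.
PIP = Vt/C + R·V̇ + PEEP (constant-flow equation of motion).
Only the resistive term changes: ΔPIP = R × ΔV̇ = 5.1 × (1.15 − 0.9667) = 5.1 × 0.1833 = 0.9348 cmH2O.
Original PIP = 565/73.4 + 5.1×0.9667 + 6 = 18.628 cmH2O; new PIP = 18.628 + (0.9348) = 19.563 cmH2O.

19.6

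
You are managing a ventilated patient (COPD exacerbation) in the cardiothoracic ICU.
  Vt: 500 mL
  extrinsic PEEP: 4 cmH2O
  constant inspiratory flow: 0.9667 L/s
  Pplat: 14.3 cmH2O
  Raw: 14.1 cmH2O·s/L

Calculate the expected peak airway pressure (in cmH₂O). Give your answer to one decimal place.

27.9

PIP = Pplat + Raw × flow = 14.3 + 14.1 × 0.9667 = 14.3 + 13.63 = 27.93 cmH2O.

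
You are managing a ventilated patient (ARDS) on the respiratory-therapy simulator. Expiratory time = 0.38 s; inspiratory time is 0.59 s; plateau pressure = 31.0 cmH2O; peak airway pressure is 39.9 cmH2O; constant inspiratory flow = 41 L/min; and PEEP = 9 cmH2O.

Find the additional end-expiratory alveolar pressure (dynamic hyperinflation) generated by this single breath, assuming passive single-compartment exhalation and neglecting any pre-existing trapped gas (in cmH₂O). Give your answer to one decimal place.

Flow: 41 L/min ÷ 60 = 0.6833 L/s.
Vt = flow × Ti = 0.6833 L/s × 0.59 s × 1000 mL/L = 403.15 mL.
R = (PIP − Pplat)/V̇ = (39.9 − 31.0) / 0.6833 = 8.9/0.6833 = 13.025 cmH2O·s/L.
C = Vt/(Pplat − PEEP) = 403.15 / (31.0 − 9) = 403.15/22.0 = 18.325 mL/cmH2O.
τ = R × C = 13.025 × 0.01833 L/cmH2O = 0.2387 s.
Fraction remaining = e^(−Te/τ) = e^(−0.38/0.2387) = 0.2035; trapped volume = 403.15 × 0.2035 = 82.041 mL.
Additional alveolar pressure from trapping ≈ V_trapped / C = 82.041 / 18.325 = 4.477 cmH2O.

4.5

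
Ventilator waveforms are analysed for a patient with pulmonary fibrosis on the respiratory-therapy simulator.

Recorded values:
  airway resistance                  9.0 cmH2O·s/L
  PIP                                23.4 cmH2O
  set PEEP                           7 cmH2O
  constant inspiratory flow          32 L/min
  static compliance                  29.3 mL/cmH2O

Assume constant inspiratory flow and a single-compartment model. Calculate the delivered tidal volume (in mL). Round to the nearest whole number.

Flow: 32 L/min ÷ 60 = 0.5333 L/s.
Equation of motion (constant flow): PIP = Vt/C + R·V̇ + PEEP.
Vt/C = PIP − R·V̇ − PEEP = 23.4 − 4.8 − 7 = 11.6 cmH2O.
Vt = C × 11.6 = 29.3 × 11.6 = 339.88 mL.

340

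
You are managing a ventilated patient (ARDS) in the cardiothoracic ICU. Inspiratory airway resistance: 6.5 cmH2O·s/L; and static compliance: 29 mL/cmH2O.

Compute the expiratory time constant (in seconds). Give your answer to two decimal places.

τ = R × C = 6.5 × 29 mL/cmH2O = 6.5 × 0.029 L/cmH2O = 0.1885 s.

0.19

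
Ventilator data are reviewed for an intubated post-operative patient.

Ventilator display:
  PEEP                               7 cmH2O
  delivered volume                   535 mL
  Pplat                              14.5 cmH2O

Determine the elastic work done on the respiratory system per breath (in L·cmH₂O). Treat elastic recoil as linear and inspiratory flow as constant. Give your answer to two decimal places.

Elastic work ≈ ½ × (Pplat − PEEP) × Vt = 0.5 × (14.5 − 7) × 0.535 L = 0.5 × 7.5 × 0.535 = 2.006 L·cmH2O.

2.01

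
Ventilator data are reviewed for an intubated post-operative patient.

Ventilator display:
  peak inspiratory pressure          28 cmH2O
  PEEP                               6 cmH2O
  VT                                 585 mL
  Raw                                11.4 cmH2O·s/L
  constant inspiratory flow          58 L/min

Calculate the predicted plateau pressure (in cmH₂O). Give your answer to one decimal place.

Flow: 58 L/min ÷ 60 = 0.9667 L/s.
Pplat = PIP − Raw × flow = 28 − 11.4 × 0.9667 = 28 − 11.02 = 16.98 cmH2O.

17.0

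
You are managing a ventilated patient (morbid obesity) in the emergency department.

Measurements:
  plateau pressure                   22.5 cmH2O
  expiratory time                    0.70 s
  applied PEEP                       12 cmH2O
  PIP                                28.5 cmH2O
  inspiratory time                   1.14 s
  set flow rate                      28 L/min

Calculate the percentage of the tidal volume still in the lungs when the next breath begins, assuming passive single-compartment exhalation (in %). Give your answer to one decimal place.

Flow: 28 L/min ÷ 60 = 0.4667 L/s.
Vt = flow × Ti = 0.4667 L/s × 1.14 s × 1000 mL/L = 532.04 mL.
R = (PIP − Pplat)/V̇ = (28.5 − 22.5) / 0.4667 = 6.0/0.4667 = 12.856 cmH2O·s/L.
C = Vt/(Pplat − PEEP) = 532.04 / (22.5 − 12) = 532.04/10.5 = 50.67 mL/cmH2O.
τ = R × C = 12.856 × 0.05067 L/cmH2O = 0.6514 s.
Fraction remaining at end-expiration = e^(−Te/τ) = e^(−0.70/0.6514) = 0.3414 → 34.14%.

34.1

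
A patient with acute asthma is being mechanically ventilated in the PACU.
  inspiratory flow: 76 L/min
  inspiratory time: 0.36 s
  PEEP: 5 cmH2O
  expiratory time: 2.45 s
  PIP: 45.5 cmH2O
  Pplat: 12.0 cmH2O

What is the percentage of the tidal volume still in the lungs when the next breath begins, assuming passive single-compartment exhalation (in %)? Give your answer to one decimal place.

Flow: 76 L/min ÷ 60 = 1.2667 L/s.
Vt = flow × Ti = 1.2667 L/s × 0.36 s × 1000 mL/L = 456.01 mL.
R = (PIP − Pplat)/V̇ = (45.5 − 12.0) / 1.2667 = 33.5/1.2667 = 26.447 cmH2O·s/L.
C = Vt/(Pplat − PEEP) = 456.01 / (12.0 − 5) = 456.01/7.0 = 65.144 mL/cmH2O.
τ = R × C = 26.447 × 0.06514 L/cmH2O = 1.723 s.
Fraction remaining at end-expiration = e^(−Te/τ) = e^(−2.45/1.723) = 0.2412 → 24.12%.

24.1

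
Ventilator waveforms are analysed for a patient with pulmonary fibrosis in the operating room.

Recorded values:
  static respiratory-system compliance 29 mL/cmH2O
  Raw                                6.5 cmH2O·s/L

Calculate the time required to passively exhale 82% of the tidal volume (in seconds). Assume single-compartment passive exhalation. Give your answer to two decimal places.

0.32

τ = R × C = 6.5 × 29 mL/cmH2O = 6.5 × 0.029 L/cmH2O = 0.1885 s.
Exhaled fraction f = 1 − e^(−t/τ) → t = −τ·ln(1 − f) = −0.1885·ln(0.18) = 0.3232 s.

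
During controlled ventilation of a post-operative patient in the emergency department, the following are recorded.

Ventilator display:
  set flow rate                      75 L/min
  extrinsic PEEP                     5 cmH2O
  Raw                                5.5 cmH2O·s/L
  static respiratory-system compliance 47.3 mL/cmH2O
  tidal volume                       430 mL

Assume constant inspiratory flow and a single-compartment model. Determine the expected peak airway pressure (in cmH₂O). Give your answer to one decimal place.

21.0

Flow: 75 L/min ÷ 60 = 1.25 L/s.
Equation of motion (constant flow): PIP = Vt/C + R·V̇ + PEEP.
PIP = 430/47.3 + 5.5×1.25 + 5 = 9.091 + 6.875 + 5 = 20.966 cmH2O.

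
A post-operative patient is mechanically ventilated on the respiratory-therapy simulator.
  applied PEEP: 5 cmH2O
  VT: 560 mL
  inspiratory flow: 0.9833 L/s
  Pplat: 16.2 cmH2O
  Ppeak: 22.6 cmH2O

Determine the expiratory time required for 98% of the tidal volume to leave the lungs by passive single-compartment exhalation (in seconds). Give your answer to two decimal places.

R = (PIP − Pplat)/V̇ = (22.6 − 16.2) / 0.9833 = 6.4/0.9833 = 6.509 cmH2O·s/L.
C = Vt/(Pplat − PEEP) = 560.0 / (16.2 − 5) = 560.0/11.2 = 50.0 mL/cmH2O.
τ = R × C = 6.509 × 0.05 L/cmH2O = 0.3255 s.
t = −τ·ln(1 − 0.98) = −0.3255·ln(0.02) = 1.273 s.

1.27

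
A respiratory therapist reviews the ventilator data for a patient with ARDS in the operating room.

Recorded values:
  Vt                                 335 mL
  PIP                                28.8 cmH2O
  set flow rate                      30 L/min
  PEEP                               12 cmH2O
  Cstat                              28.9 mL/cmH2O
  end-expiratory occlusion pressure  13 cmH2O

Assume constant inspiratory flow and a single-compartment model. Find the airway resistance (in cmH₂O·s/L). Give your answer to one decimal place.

Flow: 30 L/min ÷ 60 = 0.5 L/s.
Total PEEP = 13 cmH2O (set 12 + intrinsic 1); this is the baseline alveolar pressure.
Equation of motion (constant flow): PIP = Vt/C + R·V̇ + PEEP.
R·V̇ = PIP − Vt/C − PEEP = 28.8 − 335/28.9 − 13 = 28.8 − 11.592 − 13 = 4.208 cmH2O.
R = 4.208 / 0.5 = 8.416 cmH2O·s/L.

8.4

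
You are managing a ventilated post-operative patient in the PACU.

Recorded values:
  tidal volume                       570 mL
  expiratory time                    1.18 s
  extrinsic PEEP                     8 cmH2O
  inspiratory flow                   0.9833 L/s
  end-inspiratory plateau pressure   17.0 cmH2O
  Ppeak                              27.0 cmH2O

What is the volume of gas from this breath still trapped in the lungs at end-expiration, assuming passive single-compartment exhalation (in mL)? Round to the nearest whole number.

91

R = (PIP − Pplat)/V̇ = (27.0 − 17.0) / 0.9833 = 10.0/0.9833 = 10.17 cmH2O·s/L.
C = Vt/(Pplat − PEEP) = 570.0 / (17.0 − 8) = 570.0/9.0 = 63.333 mL/cmH2O.
τ = R × C = 10.17 × 0.06333 L/cmH2O = 0.6441 s.
Fraction remaining = e^(−Te/τ) = e^(−1.18/0.6441) = 0.1601.
Trapped volume = 570.0 × 0.1601 = 91.257 mL.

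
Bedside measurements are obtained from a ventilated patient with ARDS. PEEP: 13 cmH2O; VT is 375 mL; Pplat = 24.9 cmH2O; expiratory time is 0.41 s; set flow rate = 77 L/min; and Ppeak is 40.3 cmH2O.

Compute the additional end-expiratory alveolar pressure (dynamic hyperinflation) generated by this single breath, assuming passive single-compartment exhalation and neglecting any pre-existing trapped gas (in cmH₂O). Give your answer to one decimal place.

Flow: 77 L/min ÷ 60 = 1.2833 L/s.
R = (PIP − Pplat)/V̇ = (40.3 − 24.9) / 1.2833 = 15.4/1.2833 = 12.0 cmH2O·s/L.
C = Vt/(Pplat − PEEP) = 375.0 / (24.9 − 13) = 375.0/11.9 = 31.513 mL/cmH2O.
τ = R × C = 12.0 × 0.03151 L/cmH2O = 0.3781 s.
Fraction remaining = e^(−Te/τ) = e^(−0.41/0.3781) = 0.3381; trapped volume = 375.0 × 0.3381 = 126.79 mL.
Additional alveolar pressure from trapping ≈ V_trapped / C = 126.79 / 31.513 = 4.023 cmH2O.

4.0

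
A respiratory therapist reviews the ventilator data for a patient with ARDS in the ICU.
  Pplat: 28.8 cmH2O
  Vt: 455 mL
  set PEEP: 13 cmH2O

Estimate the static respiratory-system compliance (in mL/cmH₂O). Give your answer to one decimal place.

28.8

Cstat = Vt / (Pplat − PEEP) = 455 / (28.8 − 13) = 455 / 15.8 = 28.797 mL/cmH2O.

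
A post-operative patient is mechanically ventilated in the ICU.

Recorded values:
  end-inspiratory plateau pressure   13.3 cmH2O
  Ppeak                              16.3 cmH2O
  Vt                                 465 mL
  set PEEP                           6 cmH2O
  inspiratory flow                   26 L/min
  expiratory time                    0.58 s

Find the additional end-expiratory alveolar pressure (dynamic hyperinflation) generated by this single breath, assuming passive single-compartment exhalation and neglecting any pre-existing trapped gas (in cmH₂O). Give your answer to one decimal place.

2.0

Flow: 26 L/min ÷ 60 = 0.4333 L/s.
R = (PIP − Pplat)/V̇ = (16.3 − 13.3) / 0.4333 = 3.0/0.4333 = 6.924 cmH2O·s/L.
C = Vt/(Pplat − PEEP) = 465.0 / (13.3 − 6) = 465.0/7.3 = 63.699 mL/cmH2O.
τ = R × C = 6.924 × 0.0637 L/cmH2O = 0.4411 s.
Fraction remaining = e^(−Te/τ) = e^(−0.58/0.4411) = 0.2685; trapped volume = 465.0 × 0.2685 = 124.85 mL.
Additional alveolar pressure from trapping ≈ V_trapped / C = 124.85 / 63.699 = 1.96 cmH2O.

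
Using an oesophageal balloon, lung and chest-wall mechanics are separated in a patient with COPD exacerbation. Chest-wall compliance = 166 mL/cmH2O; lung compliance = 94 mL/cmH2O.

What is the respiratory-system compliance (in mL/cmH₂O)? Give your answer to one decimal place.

Lung and chest wall are elastances in series: 1/Crs = 1/CL + 1/Ccw.
1/Crs = 1/94 + 1/166 = 0.01666.
Crs = 60.024 mL/cmH2O.

60.0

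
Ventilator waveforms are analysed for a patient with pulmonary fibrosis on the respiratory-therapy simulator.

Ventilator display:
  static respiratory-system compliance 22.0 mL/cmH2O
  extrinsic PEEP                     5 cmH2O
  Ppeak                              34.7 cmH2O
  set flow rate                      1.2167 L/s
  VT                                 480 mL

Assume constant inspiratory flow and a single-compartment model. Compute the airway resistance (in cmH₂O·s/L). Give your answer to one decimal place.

6.5

Equation of motion (constant flow): PIP = Vt/C + R·V̇ + PEEP.
R·V̇ = PIP − Vt/C − PEEP = 34.7 − 480/22.0 − 5 = 34.7 − 21.818 − 5 = 7.882 cmH2O.
R = 7.882 / 1.2167 = 6.478 cmH2O·s/L.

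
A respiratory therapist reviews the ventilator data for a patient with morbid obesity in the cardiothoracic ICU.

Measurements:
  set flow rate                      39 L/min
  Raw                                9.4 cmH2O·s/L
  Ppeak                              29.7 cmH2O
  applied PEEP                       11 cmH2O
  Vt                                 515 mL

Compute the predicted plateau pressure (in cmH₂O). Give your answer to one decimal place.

23.6

Flow: 39 L/min ÷ 60 = 0.65 L/s.
Pplat = PIP − Raw × flow = 29.7 − 9.4 × 0.65 = 29.7 − 6.11 = 23.59 cmH2O.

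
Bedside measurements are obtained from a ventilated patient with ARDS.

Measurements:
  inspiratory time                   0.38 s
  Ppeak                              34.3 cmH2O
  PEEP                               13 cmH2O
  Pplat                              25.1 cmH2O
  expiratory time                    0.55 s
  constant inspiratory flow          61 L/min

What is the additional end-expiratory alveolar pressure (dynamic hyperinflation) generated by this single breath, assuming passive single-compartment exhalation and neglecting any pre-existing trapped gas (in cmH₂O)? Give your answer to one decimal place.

1.8

Flow: 61 L/min ÷ 60 = 1.0167 L/s.
Vt = flow × Ti = 1.0167 L/s × 0.38 s × 1000 mL/L = 386.35 mL.
R = (PIP − Pplat)/V̇ = (34.3 − 25.1) / 1.0167 = 9.2/1.0167 = 9.049 cmH2O·s/L.
C = Vt/(Pplat − PEEP) = 386.35 / (25.1 − 13) = 386.35/12.1 = 31.93 mL/cmH2O.
τ = R × C = 9.049 × 0.03193 L/cmH2O = 0.2889 s.
Fraction remaining = e^(−Te/τ) = e^(−0.55/0.2889) = 0.149; trapped volume = 386.35 × 0.149 = 57.566 mL.
Additional alveolar pressure from trapping ≈ V_trapped / C = 57.566 / 31.93 = 1.803 cmH2O.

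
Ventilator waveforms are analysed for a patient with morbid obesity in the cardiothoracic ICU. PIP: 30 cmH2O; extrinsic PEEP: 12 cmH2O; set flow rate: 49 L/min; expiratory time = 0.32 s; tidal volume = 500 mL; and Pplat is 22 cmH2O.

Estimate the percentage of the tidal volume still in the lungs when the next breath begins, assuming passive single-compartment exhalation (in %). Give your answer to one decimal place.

Flow: 49 L/min ÷ 60 = 0.8167 L/s.
R = (PIP − Pplat)/V̇ = (30 − 22) / 0.8167 = 8.0/0.8167 = 9.796 cmH2O·s/L.
C = Vt/(Pplat − PEEP) = 500.0 / (22 − 12) = 500.0/10.0 = 50.0 mL/cmH2O.
τ = R × C = 9.796 × 0.05 L/cmH2O = 0.4898 s.
Fraction remaining at end-expiration = e^(−Te/τ) = e^(−0.32/0.4898) = 0.5203 → 52.03%.

52.0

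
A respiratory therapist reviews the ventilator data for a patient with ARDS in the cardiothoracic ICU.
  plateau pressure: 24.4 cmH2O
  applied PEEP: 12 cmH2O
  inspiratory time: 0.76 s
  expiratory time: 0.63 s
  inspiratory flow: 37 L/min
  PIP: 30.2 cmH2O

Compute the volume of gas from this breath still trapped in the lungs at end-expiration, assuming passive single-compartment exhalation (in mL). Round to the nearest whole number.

Flow: 37 L/min ÷ 60 = 0.6167 L/s.
Vt = flow × Ti = 0.6167 L/s × 0.76 s × 1000 mL/L = 468.69 mL.
R = (PIP − Pplat)/V̇ = (30.2 − 24.4) / 0.6167 = 5.8/0.6167 = 9.405 cmH2O·s/L.
C = Vt/(Pplat − PEEP) = 468.69 / (24.4 − 12) = 468.69/12.4 = 37.798 mL/cmH2O.
τ = R × C = 9.405 × 0.0378 L/cmH2O = 0.3555 s.
Fraction remaining = e^(−Te/τ) = e^(−0.63/0.3555) = 0.17.
Trapped volume = 468.69 × 0.17 = 79.677 mL.

80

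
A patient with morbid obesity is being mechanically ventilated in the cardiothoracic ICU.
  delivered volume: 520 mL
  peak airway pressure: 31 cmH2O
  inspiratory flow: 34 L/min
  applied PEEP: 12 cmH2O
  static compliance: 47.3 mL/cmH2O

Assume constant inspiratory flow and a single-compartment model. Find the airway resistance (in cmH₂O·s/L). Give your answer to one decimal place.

14.1

Flow: 34 L/min ÷ 60 = 0.5667 L/s.
Equation of motion (constant flow): PIP = Vt/C + R·V̇ + PEEP.
R·V̇ = PIP − Vt/C − PEEP = 31 − 520/47.3 − 12 = 31 − 10.994 − 12 = 8.006 cmH2O.
R = 8.006 / 0.5667 = 14.127 cmH2O·s/L.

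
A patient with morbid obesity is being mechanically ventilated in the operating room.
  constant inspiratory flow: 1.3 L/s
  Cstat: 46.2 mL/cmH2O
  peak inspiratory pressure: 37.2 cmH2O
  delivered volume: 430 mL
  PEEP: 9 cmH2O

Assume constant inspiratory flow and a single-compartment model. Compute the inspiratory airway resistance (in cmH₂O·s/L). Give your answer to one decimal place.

14.5

Equation of motion (constant flow): PIP = Vt/C + R·V̇ + PEEP.
R·V̇ = PIP − Vt/C − PEEP = 37.2 − 430/46.2 − 9 = 37.2 − 9.307 − 9 = 18.893 cmH2O.
R = 18.893 / 1.3 = 14.533 cmH2O·s/L.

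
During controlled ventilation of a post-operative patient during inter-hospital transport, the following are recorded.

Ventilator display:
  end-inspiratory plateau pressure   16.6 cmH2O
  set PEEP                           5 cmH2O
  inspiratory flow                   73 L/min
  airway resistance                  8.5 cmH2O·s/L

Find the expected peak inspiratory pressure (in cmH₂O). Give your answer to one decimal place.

26.9

Flow: 73 L/min ÷ 60 = 1.2167 L/s.
PIP = Pplat + Raw × flow = 16.6 + 8.5 × 1.2167 = 16.6 + 10.342 = 26.942 cmH2O.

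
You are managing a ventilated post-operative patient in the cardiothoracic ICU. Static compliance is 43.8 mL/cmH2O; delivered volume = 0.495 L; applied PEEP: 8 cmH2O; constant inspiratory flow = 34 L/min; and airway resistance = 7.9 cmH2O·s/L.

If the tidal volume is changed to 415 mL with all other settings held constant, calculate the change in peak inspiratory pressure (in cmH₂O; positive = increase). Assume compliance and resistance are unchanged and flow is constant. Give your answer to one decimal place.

PIP = Vt/C + R·V̇ + PEEP (constant-flow equation of motion).
Only the elastic term changes: ΔPIP = ΔVt / C = (415 − 495) / 43.8 = -1.826 cmH2O.

-1.8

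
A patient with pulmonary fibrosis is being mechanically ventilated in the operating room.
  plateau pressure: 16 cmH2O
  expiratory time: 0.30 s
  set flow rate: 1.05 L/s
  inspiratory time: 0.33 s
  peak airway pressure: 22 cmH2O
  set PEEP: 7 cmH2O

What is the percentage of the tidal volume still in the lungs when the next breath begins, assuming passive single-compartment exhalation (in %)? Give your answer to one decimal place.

Vt = flow × Ti = 1.05 L/s × 0.33 s × 1000 mL/L = 346.5 mL.
R = (PIP − Pplat)/V̇ = (22 − 16) / 1.05 = 6.0/1.05 = 5.714 cmH2O·s/L.
C = Vt/(Pplat − PEEP) = 346.5 / (16 − 7) = 346.5/9.0 = 38.5 mL/cmH2O.
τ = R × C = 5.714 × 0.0385 L/cmH2O = 0.22 s.
Fraction remaining at end-expiration = e^(−Te/τ) = e^(−0.30/0.22) = 0.2557 → 25.57%.

25.6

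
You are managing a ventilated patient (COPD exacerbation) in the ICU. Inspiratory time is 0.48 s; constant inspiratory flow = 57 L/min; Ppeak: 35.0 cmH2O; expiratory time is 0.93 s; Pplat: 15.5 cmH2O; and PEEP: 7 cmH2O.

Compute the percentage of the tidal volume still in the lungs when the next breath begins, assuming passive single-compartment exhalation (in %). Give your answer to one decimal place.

43.0

Flow: 57 L/min ÷ 60 = 0.95 L/s.
Vt = flow × Ti = 0.95 L/s × 0.48 s × 1000 mL/L = 456.0 mL.
R = (PIP − Pplat)/V̇ = (35.0 − 15.5) / 0.95 = 19.5/0.95 = 20.526 cmH2O·s/L.
C = Vt/(Pplat − PEEP) = 456.0 / (15.5 − 7) = 456.0/8.5 = 53.647 mL/cmH2O.
τ = R × C = 20.526 × 0.05365 L/cmH2O = 1.101 s.
Fraction remaining at end-expiration = e^(−Te/τ) = e^(−0.93/1.101) = 0.4297 → 42.97%.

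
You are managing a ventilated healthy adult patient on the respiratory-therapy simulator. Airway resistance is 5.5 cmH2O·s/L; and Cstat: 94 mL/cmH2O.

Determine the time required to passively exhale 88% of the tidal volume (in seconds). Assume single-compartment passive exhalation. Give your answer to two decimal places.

1.10

τ = R × C = 5.5 × 94 mL/cmH2O = 5.5 × 0.094 L/cmH2O = 0.517 s.
Exhaled fraction f = 1 − e^(−t/τ) → t = −τ·ln(1 − f) = −0.517·ln(0.12) = 1.096 s.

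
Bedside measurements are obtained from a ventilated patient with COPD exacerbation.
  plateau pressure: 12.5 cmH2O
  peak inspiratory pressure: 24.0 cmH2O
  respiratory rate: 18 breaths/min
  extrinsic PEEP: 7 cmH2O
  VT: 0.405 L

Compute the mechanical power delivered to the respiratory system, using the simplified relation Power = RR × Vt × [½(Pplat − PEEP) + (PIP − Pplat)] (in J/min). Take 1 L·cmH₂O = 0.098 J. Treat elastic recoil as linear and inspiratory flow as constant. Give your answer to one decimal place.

10.2

Per-breath work = Vt × [½(Pplat−PEEP) + (PIP−Pplat)] = 0.405 × [0.5×5.5 + 11.5] = 0.405 × 14.25 = 5.771 L·cmH2O.
Power = 18 × 5.771 = 103.88 L·cmH2O/min.
× 0.098 J/(L·cmH2O) → 10.18 J/min.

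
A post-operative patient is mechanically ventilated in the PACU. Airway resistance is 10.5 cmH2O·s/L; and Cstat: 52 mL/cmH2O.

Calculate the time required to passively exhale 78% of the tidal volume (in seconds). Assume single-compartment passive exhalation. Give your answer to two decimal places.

0.83

τ = R × C = 10.5 × 52 mL/cmH2O = 10.5 × 0.052 L/cmH2O = 0.546 s.
Exhaled fraction f = 1 − e^(−t/τ) → t = −τ·ln(1 − f) = −0.546·ln(0.22) = 0.8267 s.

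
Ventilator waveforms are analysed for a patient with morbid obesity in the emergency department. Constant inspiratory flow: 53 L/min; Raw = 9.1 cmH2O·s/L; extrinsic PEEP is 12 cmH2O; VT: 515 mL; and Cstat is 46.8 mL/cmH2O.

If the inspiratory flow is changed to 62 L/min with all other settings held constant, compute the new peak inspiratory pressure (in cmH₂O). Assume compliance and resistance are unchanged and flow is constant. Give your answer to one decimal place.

32.4

Flow: 53 L/min ÷ 60 = 0.8833 L/s.
New flow: 62 L/min ÷ 60 = 1.0333 L/s.
PIP = Vt/C + R·V̇ + PEEP (constant-flow equation of motion).
Only the resistive term changes: ΔPIP = R × ΔV̇ = 9.1 × (1.0333 − 0.8833) = 9.1 × 0.15 = 1.365 cmH2O.
Original PIP = 515/46.8 + 9.1×0.8833 + 12 = 31.042 cmH2O; new PIP = 31.042 + (1.365) = 32.407 cmH2O.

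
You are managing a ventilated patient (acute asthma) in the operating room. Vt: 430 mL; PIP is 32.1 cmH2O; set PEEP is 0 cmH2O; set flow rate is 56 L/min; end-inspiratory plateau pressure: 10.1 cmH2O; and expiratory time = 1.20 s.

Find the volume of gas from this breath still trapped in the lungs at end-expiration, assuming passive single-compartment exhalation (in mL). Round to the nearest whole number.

130

Flow: 56 L/min ÷ 60 = 0.9333 L/s.
R = (PIP − Pplat)/V̇ = (32.1 − 10.1) / 0.9333 = 22.0/0.9333 = 23.572 cmH2O·s/L.
C = Vt/(Pplat − PEEP) = 430.0 / (10.1 − 0) = 430.0/10.1 = 42.574 mL/cmH2O.
τ = R × C = 23.572 × 0.04257 L/cmH2O = 1.003 s.
Fraction remaining = e^(−Te/τ) = e^(−1.20/1.003) = 0.3023.
Trapped volume = 430.0 × 0.3023 = 129.99 mL.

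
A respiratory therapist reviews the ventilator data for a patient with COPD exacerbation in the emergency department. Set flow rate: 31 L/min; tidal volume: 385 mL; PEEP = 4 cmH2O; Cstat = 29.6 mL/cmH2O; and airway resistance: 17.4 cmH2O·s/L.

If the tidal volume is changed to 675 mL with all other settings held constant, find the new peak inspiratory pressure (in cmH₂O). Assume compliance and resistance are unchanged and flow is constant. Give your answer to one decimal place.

Flow: 31 L/min ÷ 60 = 0.5167 L/s.
PIP = Vt/C + R·V̇ + PEEP (constant-flow equation of motion).
Only the elastic term changes: ΔPIP = ΔVt / C = (675 − 385) / 29.6 = 9.797 cmH2O.
Original PIP = 385/29.6 + 17.4×0.5167 + 4 = 25.997 cmH2O; new PIP = 25.997 + (9.797) = 35.794 cmH2O.

35.8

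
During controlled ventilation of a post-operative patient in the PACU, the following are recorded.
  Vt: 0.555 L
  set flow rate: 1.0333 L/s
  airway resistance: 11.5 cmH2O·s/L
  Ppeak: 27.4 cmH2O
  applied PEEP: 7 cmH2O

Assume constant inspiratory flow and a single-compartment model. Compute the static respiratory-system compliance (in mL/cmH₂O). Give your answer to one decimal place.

Equation of motion (constant flow): PIP = Vt/C + R·V̇ + PEEP.
Vt/C = PIP − R·V̇ − PEEP = 27.4 − 11.5×1.0333 − 7 = 27.4 − 11.883 − 7 = 8.517 cmH2O.
C = Vt / 8.517 = 555 / 8.517 = 65.164 mL/cmH2O.

65.2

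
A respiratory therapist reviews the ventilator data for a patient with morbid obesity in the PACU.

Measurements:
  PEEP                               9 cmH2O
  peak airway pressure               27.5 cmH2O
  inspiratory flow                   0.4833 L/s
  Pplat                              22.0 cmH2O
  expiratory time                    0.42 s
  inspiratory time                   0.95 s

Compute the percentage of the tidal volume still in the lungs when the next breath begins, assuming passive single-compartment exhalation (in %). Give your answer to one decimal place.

35.2

Vt = flow × Ti = 0.4833 L/s × 0.95 s × 1000 mL/L = 459.14 mL.
R = (PIP − Pplat)/V̇ = (27.5 − 22.0) / 0.4833 = 5.5/0.4833 = 11.38 cmH2O·s/L.
C = Vt/(Pplat − PEEP) = 459.14 / (22.0 − 9) = 459.14/13.0 = 35.318 mL/cmH2O.
τ = R × C = 11.38 × 0.03532 L/cmH2O = 0.4019 s.
Fraction remaining at end-expiration = e^(−Te/τ) = e^(−0.42/0.4019) = 0.3517 → 35.17%.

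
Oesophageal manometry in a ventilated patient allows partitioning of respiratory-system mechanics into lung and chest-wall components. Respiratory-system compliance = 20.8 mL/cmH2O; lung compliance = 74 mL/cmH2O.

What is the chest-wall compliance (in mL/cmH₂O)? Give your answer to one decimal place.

1/Ccw = 1/Crs − 1/CL.
1/Ccw = 1/20.8 − 1/74 = 0.03456.
Ccw = 28.935 mL/cmH2O.

28.9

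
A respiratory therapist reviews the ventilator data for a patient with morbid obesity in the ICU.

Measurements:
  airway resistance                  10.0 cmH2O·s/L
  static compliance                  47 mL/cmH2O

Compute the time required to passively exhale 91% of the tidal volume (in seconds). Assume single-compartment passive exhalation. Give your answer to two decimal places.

τ = R × C = 10.0 × 47 mL/cmH2O = 10.0 × 0.047 L/cmH2O = 0.47 s.
Exhaled fraction f = 1 − e^(−t/τ) → t = −τ·ln(1 − f) = −0.47·ln(0.09) = 1.132 s.

1.13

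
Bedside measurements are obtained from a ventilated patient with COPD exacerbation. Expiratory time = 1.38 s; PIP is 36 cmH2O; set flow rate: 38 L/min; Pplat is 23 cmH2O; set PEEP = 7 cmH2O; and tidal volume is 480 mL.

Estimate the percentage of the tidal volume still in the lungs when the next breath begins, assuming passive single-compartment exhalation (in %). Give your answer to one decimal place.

10.6

Flow: 38 L/min ÷ 60 = 0.6333 L/s.
R = (PIP − Pplat)/V̇ = (36 − 23) / 0.6333 = 13.0/0.6333 = 20.527 cmH2O·s/L.
C = Vt/(Pplat − PEEP) = 480.0 / (23 − 7) = 480.0/16.0 = 30.0 mL/cmH2O.
τ = R × C = 20.527 × 0.03 L/cmH2O = 0.6158 s.
Fraction remaining at end-expiration = e^(−Te/τ) = e^(−1.38/0.6158) = 0.1064 → 10.64%.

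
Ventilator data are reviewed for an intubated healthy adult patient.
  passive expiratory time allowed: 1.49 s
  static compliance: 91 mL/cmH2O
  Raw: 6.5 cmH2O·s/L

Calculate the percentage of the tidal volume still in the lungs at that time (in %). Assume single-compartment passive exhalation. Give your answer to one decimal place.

8.1

τ = R × C = 6.5 × 91 mL/cmH2O = 6.5 × 0.091 L/cmH2O = 0.5915 s.
Passive exhalation: V(t)/V₀ = e^(−t/τ) = e^(−1.49/0.5915) = 0.08054.
Fraction remaining = 0.08054 → 8.054%.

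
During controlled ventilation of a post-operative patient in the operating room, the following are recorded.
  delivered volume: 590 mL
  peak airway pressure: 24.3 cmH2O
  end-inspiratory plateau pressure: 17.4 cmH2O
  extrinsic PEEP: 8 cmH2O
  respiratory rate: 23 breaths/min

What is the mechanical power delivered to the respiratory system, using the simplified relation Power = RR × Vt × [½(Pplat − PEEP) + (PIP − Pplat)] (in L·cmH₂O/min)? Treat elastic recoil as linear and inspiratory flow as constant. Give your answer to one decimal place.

Per-breath work = Vt × [½(Pplat−PEEP) + (PIP−Pplat)] = 0.590 × [0.5×9.4 + 6.9] = 0.590 × 11.6 = 6.844 L·cmH2O.
Power = 23 × 6.844 = 157.41 L·cmH2O/min.

157.4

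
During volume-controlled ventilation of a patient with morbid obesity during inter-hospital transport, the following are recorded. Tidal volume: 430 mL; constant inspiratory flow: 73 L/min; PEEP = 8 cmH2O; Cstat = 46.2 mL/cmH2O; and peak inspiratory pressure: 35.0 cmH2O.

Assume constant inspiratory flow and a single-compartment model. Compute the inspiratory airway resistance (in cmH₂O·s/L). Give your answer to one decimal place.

14.5

Flow: 73 L/min ÷ 60 = 1.2167 L/s.
Equation of motion (constant flow): PIP = Vt/C + R·V̇ + PEEP.
R·V̇ = PIP − Vt/C − PEEP = 35.0 − 430/46.2 − 8 = 35.0 − 9.307 − 8 = 17.693 cmH2O.
R = 17.693 / 1.2167 = 14.542 cmH2O·s/L.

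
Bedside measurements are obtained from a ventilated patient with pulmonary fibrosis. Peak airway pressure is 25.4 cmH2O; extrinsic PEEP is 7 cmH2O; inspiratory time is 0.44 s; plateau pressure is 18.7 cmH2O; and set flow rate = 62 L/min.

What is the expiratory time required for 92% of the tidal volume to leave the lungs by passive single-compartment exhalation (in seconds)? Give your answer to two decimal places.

Flow: 62 L/min ÷ 60 = 1.0333 L/s.
Vt = flow × Ti = 1.0333 L/s × 0.44 s × 1000 mL/L = 454.65 mL.
R = (PIP − Pplat)/V̇ = (25.4 − 18.7) / 1.0333 = 6.7/1.0333 = 6.484 cmH2O·s/L.
C = Vt/(Pplat − PEEP) = 454.65 / (18.7 − 7) = 454.65/11.7 = 38.859 mL/cmH2O.
τ = R × C = 6.484 × 0.03886 L/cmH2O = 0.252 s.
t = −τ·ln(1 − 0.92) = −0.252·ln(0.08) = 0.6365 s.

0.64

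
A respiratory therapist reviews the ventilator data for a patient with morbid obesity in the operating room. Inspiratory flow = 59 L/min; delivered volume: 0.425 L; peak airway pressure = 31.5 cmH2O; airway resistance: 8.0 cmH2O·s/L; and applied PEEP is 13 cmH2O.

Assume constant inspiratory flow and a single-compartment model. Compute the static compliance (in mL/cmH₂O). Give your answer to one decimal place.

40.0

Flow: 59 L/min ÷ 60 = 0.9833 L/s.
Equation of motion (constant flow): PIP = Vt/C + R·V̇ + PEEP.
Vt/C = PIP − R·V̇ − PEEP = 31.5 − 8.0×0.9833 − 13 = 31.5 − 7.866 − 13 = 10.634 cmH2O.
C = Vt / 10.634 = 425 / 10.634 = 39.966 mL/cmH2O.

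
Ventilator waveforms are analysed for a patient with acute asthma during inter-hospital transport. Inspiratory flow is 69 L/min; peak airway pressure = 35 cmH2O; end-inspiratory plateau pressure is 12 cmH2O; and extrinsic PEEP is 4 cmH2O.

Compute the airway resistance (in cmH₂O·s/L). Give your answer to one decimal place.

20.0

Flow: 69 L/min ÷ 60 = 1.15 L/s.
Raw = (PIP − Pplat) / flow = (35 − 12) / 1.15 = 23.0 / 1.15 = 20.0 cmH2O·s/L.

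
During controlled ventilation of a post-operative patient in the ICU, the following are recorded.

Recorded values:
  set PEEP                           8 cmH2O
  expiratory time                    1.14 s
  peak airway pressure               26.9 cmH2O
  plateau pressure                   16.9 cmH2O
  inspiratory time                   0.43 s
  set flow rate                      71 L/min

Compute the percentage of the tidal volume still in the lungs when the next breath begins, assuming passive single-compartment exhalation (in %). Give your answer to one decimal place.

Flow: 71 L/min ÷ 60 = 1.1833 L/s.
Vt = flow × Ti = 1.1833 L/s × 0.43 s × 1000 mL/L = 508.82 mL.
R = (PIP − Pplat)/V̇ = (26.9 − 16.9) / 1.1833 = 10.0/1.1833 = 8.451 cmH2O·s/L.
C = Vt/(Pplat − PEEP) = 508.82 / (16.9 − 8) = 508.82/8.9 = 57.171 mL/cmH2O.
τ = R × C = 8.451 × 0.05717 L/cmH2O = 0.4831 s.
Fraction remaining at end-expiration = e^(−Te/τ) = e^(−1.14/0.4831) = 0.09444 → 9.444%.

9.4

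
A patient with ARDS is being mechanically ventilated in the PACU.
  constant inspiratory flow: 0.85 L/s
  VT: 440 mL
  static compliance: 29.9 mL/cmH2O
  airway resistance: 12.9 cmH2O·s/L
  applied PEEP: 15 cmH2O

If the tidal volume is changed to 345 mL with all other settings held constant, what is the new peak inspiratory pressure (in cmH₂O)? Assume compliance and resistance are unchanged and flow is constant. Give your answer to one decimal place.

37.5

PIP = Vt/C + R·V̇ + PEEP (constant-flow equation of motion).
Only the elastic term changes: ΔPIP = ΔVt / C = (345 − 440) / 29.9 = -3.177 cmH2O.
Original PIP = 440/29.9 + 12.9×0.85 + 15 = 40.681 cmH2O; new PIP = 40.681 + (-3.177) = 37.504 cmH2O.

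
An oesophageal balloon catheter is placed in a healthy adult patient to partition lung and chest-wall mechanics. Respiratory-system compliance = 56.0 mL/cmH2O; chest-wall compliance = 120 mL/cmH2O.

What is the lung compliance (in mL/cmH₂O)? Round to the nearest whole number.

1/CL = 1/Crs − 1/Ccw.
1/CL = 1/56.0 − 1/120 = 0.009524.
CL = 105.0 mL/cmH2O.

105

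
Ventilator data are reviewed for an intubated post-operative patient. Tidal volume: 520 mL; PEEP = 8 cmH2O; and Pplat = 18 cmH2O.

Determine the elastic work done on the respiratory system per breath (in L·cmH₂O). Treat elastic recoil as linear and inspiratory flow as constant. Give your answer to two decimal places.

2.60

Elastic work ≈ ½ × (Pplat − PEEP) × Vt = 0.5 × (18 − 8) × 0.520 L = 0.5 × 10.0 × 0.520 = 2.6 L·cmH2O.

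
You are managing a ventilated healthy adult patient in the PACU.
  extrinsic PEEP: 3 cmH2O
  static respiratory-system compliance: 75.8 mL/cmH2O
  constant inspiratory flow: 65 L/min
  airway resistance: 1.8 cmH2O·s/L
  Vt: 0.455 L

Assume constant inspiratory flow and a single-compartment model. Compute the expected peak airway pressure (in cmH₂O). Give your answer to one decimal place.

11.0

Flow: 65 L/min ÷ 60 = 1.0833 L/s.
Equation of motion (constant flow): PIP = Vt/C + R·V̇ + PEEP.
PIP = 455/75.8 + 1.8×1.0833 + 3 = 6.003 + 1.95 + 3 = 10.953 cmH2O.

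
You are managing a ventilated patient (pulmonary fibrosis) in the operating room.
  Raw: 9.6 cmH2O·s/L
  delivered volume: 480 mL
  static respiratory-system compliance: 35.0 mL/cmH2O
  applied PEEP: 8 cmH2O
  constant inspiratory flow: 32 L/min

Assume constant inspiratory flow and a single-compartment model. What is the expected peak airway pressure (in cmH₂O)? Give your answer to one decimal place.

Flow: 32 L/min ÷ 60 = 0.5333 L/s.
Equation of motion (constant flow): PIP = Vt/C + R·V̇ + PEEP.
PIP = 480/35.0 + 9.6×0.5333 + 8 = 13.714 + 5.12 + 8 = 26.834 cmH2O.

26.8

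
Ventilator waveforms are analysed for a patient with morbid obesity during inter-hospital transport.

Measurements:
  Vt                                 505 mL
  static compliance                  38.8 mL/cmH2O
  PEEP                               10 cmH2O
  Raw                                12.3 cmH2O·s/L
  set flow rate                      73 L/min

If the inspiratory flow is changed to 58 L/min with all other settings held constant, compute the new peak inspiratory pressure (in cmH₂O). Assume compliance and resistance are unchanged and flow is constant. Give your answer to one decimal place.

Flow: 73 L/min ÷ 60 = 1.2167 L/s.
New flow: 58 L/min ÷ 60 = 0.9667 L/s.
PIP = Vt/C + R·V̇ + PEEP (constant-flow equation of motion).
Only the resistive term changes: ΔPIP = R × ΔV̇ = 12.3 × (0.9667 − 1.2167) = 12.3 × -0.25 = -3.075 cmH2O.
Original PIP = 505/38.8 + 12.3×1.2167 + 10 = 37.981 cmH2O; new PIP = 37.981 + (-3.075) = 34.906 cmH2O.

34.9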